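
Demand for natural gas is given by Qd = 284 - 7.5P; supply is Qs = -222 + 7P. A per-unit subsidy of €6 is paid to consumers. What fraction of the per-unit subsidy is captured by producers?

Pre-subsidy: 284 - 7.5P = -222 + 7P gives P* = 1012/29, Q* = 646/29.
With the rebate, buyers effectively pay Pb = Ps − 6, where Ps is the price sellers receive.
Demand in terms of Ps becomes Qd = 284 − 7.5(Ps − 6) = 329 - 7.5Ps. Setting this equal to supply: 329 - 7.5Ps = -222 + 7Ps, so Ps = 38.
Buyers pay Pb = 38 − 6 = 32; Q' = -222 + 7·38 = 44.
Buyers' price falls by P* − Pb = 1012/29 − 32 = 84/29; sellers' price rises by Ps − P* = 38 − 1012/29 = 90/29.
So producers capture (90/29)/6 = 15/29 of each unit of subsidy.

Producer share = 15/29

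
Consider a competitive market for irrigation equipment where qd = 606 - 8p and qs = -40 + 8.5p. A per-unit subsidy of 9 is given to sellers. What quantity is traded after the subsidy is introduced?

q' = 10886/33

Pre-subsidy: 606 - 8p = -40 + 8.5p gives p* = 1292/33, q* = 9662/33.
With the subsidy, sellers receive ps = pb + 9 for each unit, where pb is the price buyers pay.
Supply in terms of pb becomes qs = -40 + 8.5(pb + 9) = 36.5 + 8.5pb. Setting this equal to demand: 606 - 8pb = 36.5 + 8.5pb, so pb = 1139/33.
Sellers receive ps = 1139/33 + 9 = 1436/33; q' = 606 − 8·(1139/33) = 10886/33.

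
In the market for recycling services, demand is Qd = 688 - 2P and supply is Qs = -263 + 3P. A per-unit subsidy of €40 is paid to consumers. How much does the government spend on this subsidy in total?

Pre-subsidy: 688 - 2P = -263 + 3P gives P* = 190.2, Q* = 307.6.
With the rebate, buyers effectively pay Pb = Ps − 40, where Ps is the price sellers receive.
Demand in terms of Ps becomes Qd = 688 − 2(Ps − 40) = 768 - 2Ps. Setting this equal to supply: 768 - 2Ps = -263 + 3Ps, so Ps = 206.2.
Buyers pay Pb = 206.2 − 40 = 166.2; Q' = -263 + 3·206.2 = 355.6.
Government outlay = subsidy × quantity = 40 × 355.6 = 14224.

Government cost = €14224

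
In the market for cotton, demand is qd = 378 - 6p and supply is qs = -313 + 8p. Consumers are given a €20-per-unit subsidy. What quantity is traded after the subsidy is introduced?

q' = 1053/7

Pre-subsidy: 378 - 6p = -313 + 8p gives p* = 691/14, q* = 573/7.
With the rebate, buyers effectively pay pb = ps − 20, where ps is the price sellers receive.
Demand in terms of ps becomes qd = 378 − 6(ps − 20) = 498 - 6ps. Setting this equal to supply: 498 - 6ps = -313 + 8ps, so ps = 811/14.
Buyers pay pb = 811/14 − 20 = 531/14; q' = -313 + 8·(811/14) = 1053/7.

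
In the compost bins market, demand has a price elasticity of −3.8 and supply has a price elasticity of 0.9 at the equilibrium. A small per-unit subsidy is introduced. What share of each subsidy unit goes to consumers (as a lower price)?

For a small subsidy around the equilibrium, the benefit split depends on the relative slopes, which at a point are proportional to the elasticities.
Buyer share = εs/(εs + |εd|) = 0.9/(0.9 + 3.8) = 9/47; seller share = |εd|/(εs + |εd|) = 38/47.

Consumer share = 9/47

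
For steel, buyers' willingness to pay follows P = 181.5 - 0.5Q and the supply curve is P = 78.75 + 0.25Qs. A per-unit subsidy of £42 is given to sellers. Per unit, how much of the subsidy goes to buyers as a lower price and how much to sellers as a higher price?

Buyers gain £28 per unit; sellers gain £14 per unit

Pre-subsidy: 181.5 - 0.5Q = 78.75 + 0.25Q gives Q* = 137 and P* = 113.
With the subsidy, sellers receive Ps = Pb + 42 for each unit, where Pb is the price buyers pay.
On the curves, Pb = 181.5 - 0.5Q and Ps = 78.75 + 0.25Q; the wedge Ps − Pb = 42 gives 78.75 + 0.25Q − (181.5 - 0.5Q) = 42, so Q' = 193.
Then Pb = 181.5 − 0.5·193 = 85 and Ps = 78.75 + 0.25·193 = 127.
Buyers' price falls by P* − Pb = 113 − 85 = 28; sellers' price rises by Ps − P* = 127 − 113 = 14.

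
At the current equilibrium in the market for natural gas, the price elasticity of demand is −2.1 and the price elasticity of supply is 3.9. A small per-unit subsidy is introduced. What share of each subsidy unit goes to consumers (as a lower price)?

Consumer share = 0.65

For a small subsidy around the equilibrium, the benefit split depends on the relative slopes, which at a point are proportional to the elasticities.
Buyer share = εs/(εs + |εd|) = 3.9/(3.9 + 2.1) = 0.65; seller share = |εd|/(εs + |εd|) = 0.35.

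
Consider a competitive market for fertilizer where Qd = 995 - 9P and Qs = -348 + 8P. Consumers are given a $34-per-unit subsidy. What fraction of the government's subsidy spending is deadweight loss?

Pre-subsidy: 995 - 9P = -348 + 8P gives P* = 79, Q* = 284.
With the rebate, buyers effectively pay Pb = Ps − 34, where Ps is the price sellers receive.
Demand in terms of Ps becomes Qd = 995 − 9(Ps − 34) = 1301 - 9Ps. Setting this equal to supply: 1301 - 9Ps = -348 + 8Ps, so Ps = 97.
Buyers pay Pb = 97 − 34 = 63; Q' = -348 + 8·97 = 428.
ΔCS = ½(284 + 428)(79 − 63) = 5696; ΔPS = ½(284 + 428)(97 − 79) = 6408.
Government spending = 34 × 428 = 14552.
DWL = ½ × 34 × (428 − 284) = 2448; fraction = 2448 / 14552 = 18/107.

DWL / government spending = 18/107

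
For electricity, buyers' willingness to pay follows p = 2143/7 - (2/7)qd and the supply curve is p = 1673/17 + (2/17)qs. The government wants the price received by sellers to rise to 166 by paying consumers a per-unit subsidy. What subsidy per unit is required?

Required subsidy s = 24 per unit

At a seller price of 166, quantity supplied is -836.5 + 8.5·166 = 574.5.
Buyers absorb 574.5 only when they pay pb = 2143/7 − (2/7)·574.5 = 142.
s = ps − pb = 166 − 142 = 24.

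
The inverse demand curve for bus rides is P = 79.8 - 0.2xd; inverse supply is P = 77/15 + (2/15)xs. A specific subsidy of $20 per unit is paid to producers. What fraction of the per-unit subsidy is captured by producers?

Producer share = 0.4

Pre-subsidy: 79.8 - 0.2x = 77/15 + (2/15)x gives x* = 224 and P* = 35.
With the subsidy, sellers receive Ps = Pb + 20 for each unit, where Pb is the price buyers pay.
On the curves, Pb = 79.8 - 0.2x and Ps = 77/15 + (2/15)x; the wedge Ps − Pb = 20 gives 77/15 + (2/15)x − (79.8 - 0.2x) = 20, so x' = 284.
Then Pb = 79.8 − 0.2·284 = 23 and Ps = 77/15 + (2/15)·284 = 43.
Buyers' price falls by P* − Pb = 35 − 23 = 12; sellers' price rises by Ps − P* = 43 − 35 = 8.
So producers capture 8/20 = 0.4 of each unit of subsidy.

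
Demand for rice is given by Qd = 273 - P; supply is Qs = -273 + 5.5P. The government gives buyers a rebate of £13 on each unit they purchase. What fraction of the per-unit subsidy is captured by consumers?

Pre-subsidy: 273 - P = -273 + 5.5P gives P* = 84, Q* = 189.
With the rebate, buyers effectively pay Pb = Ps − 13, where Ps is the price sellers receive.
Demand in terms of Ps becomes Qd = 273 − 1(Ps − 13) = 286 - Ps. Setting this equal to supply: 286 - Ps = -273 + 5.5Ps, so Ps = 86.
Buyers pay Pb = 86 − 13 = 73; Q' = -273 + 5.5·86 = 200.
Buyers' price falls by P* − Pb = 84 − 73 = 11; sellers' price rises by Ps − P* = 86 − 84 = 2.
So consumers capture 11/13 = 11/13 of each unit of subsidy.

Consumer share = 11/13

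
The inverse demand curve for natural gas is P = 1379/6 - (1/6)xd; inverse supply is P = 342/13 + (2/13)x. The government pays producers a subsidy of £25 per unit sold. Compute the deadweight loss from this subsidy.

Pre-subsidy: 1379/6 - (1/6)x = 342/13 + (2/13)x gives x* = 635 and P* = 124.
With the subsidy, sellers receive Ps = Pb + 25 for each unit, where Pb is the price buyers pay.
On the curves, Pb = 1379/6 - (1/6)x and Ps = 342/13 + (2/13)x; the wedge Ps − Pb = 25 gives 342/13 + (2/13)x − (1379/6 - (1/6)x) = 25, so x' = 713.
Then Pb = 1379/6 − (1/6)·713 = 111 and Ps = 342/13 + (2/13)·713 = 136.
The subsidy expands output by 713 − 635 = 78 past the efficient level; on those units the gap between marginal cost and willingness to pay runs from 0 up to 25.
DWL = ½ × 25 × 78 = 975.

Deadweight loss = £975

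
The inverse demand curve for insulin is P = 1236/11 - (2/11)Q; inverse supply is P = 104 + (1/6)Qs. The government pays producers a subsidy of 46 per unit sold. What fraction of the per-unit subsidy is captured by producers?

Pre-subsidy: 1236/11 - (2/11)Q = 104 + (1/6)Q gives Q* = 24 and P* = 108.
With the subsidy, sellers receive Ps = Pb + 46 for each unit, where Pb is the price buyers pay.
On the curves, Pb = 1236/11 - (2/11)Q and Ps = 104 + (1/6)Q; the wedge Ps − Pb = 46 gives 104 + (1/6)Q − (1236/11 - (2/11)Q) = 46, so Q' = 156.
Then Pb = 1236/11 − (2/11)·156 = 84 and Ps = 104 + (1/6)·156 = 130.
Buyers' price falls by P* − Pb = 108 − 84 = 24; sellers' price rises by Ps − P* = 130 − 108 = 22.
So producers capture 22/46 = 11/23 of each unit of subsidy.

Producer share = 11/23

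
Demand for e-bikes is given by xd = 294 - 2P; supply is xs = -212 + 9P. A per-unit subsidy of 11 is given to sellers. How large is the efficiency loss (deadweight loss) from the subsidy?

Deadweight loss = 99

Pre-subsidy: 294 - 2P = -212 + 9P gives P* = 46, x* = 202.
With the subsidy, sellers receive Ps = Pb + 11 for each unit, where Pb is the price buyers pay.
Supply in terms of Pb becomes xs = -212 + 9(Pb + 11) = -113 + 9Pb. Setting this equal to demand: 294 - 2Pb = -113 + 9Pb, so Pb = 37.
Sellers receive Ps = 37 + 11 = 48; x' = 294 − 2·37 = 220.
The subsidy expands output by 220 − 202 = 18 past the efficient level; on those units the gap between marginal cost and willingness to pay runs from 0 up to 11.
DWL = ½ × 11 × 18 = 99.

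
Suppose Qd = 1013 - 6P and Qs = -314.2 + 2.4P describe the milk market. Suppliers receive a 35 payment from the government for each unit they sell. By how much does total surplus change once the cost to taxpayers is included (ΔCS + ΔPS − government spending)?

Pre-subsidy: 1013 - 6P = -314.2 + 2.4P gives P* = 158, Q* = 65.
With the subsidy, sellers receive Ps = Pb + 35 for each unit, where Pb is the price buyers pay.
Supply in terms of Pb becomes Qs = -314.2 + 2.4(Pb + 35) = -230.2 + 2.4Pb. Setting this equal to demand: 1013 - 6Pb = -230.2 + 2.4Pb, so Pb = 148.
Sellers receive Ps = 148 + 35 = 183; Q' = 1013 − 6·148 = 125.
ΔCS = ½(65 + 125)(158 − 148) = 950; ΔPS = ½(65 + 125)(183 − 158) = 2375.
Government spending = 35 × 125 = 4375.
Net change = 950 + 2375 − 4375 = -1050. The loss equals the DWL triangle ½·35·60.

Net change in total surplus = -1050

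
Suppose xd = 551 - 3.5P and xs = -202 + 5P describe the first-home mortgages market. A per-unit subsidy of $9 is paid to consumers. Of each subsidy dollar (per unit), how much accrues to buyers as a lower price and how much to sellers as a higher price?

Buyers gain 90/17 per unit; sellers gain 63/17 per unit

Pre-subsidy: 551 - 3.5P = -202 + 5P gives P* = 1506/17, x* = 4096/17.
With the rebate, buyers effectively pay Pb = Ps − 9, where Ps is the price sellers receive.
Demand in terms of Ps becomes xd = 551 − 3.5(Ps − 9) = 582.5 - 3.5Ps. Setting this equal to supply: 582.5 - 3.5Ps = -202 + 5Ps, so Ps = 1569/17.
Buyers pay Pb = 1569/17 − 9 = 1416/17; x' = -202 + 5·(1569/17) = 4411/17.
Buyers' price falls by P* − Pb = 1506/17 − 1416/17 = 90/17; sellers' price rises by Ps − P* = 1569/17 − 1506/17 = 63/17.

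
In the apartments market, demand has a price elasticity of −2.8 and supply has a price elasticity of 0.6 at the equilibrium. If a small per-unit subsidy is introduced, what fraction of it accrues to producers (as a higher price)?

Producer share = 14/17

For a small subsidy around the equilibrium, the benefit split depends on the relative slopes, which at a point are proportional to the elasticities.
Buyer share = εs/(εs + |εd|) = 0.6/(0.6 + 2.8) = 3/17; seller share = |εd|/(εs + |εd|) = 14/17.
So producers capture 14/17 of the subsidy.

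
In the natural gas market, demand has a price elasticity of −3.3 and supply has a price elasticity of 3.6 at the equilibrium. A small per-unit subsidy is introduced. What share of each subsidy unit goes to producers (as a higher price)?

For a small subsidy around the equilibrium, the benefit split depends on the relative slopes, which at a point are proportional to the elasticities.
Buyer share = εs/(εs + |εd|) = 3.6/(3.6 + 3.3) = 12/23; seller share = |εd|/(εs + |εd|) = 11/23.
So producers capture 11/23 of the subsidy.

Producer share = 11/23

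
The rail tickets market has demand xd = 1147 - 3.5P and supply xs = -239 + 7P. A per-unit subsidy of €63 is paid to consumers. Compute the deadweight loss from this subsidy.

Pre-subsidy: 1147 - 3.5P = -239 + 7P gives P* = 132, x* = 685.
With the rebate, buyers effectively pay Pb = Ps − 63, where Ps is the price sellers receive.
Demand in terms of Ps becomes xd = 1147 − 3.5(Ps − 63) = 1367.5 - 3.5Ps. Setting this equal to supply: 1367.5 - 3.5Ps = -239 + 7Ps, so Ps = 153.
Buyers pay Pb = 153 − 63 = 90; x' = -239 + 7·153 = 832.
The subsidy expands output by 832 − 685 = 147 past the efficient level; on those units the gap between marginal cost and willingness to pay runs from 0 up to 63.
DWL = ½ × 63 × 147 = 4630.5.

Deadweight loss = €4630.5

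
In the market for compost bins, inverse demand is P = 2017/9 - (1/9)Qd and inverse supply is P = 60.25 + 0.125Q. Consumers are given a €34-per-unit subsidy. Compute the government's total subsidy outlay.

Government cost = €28492

Pre-subsidy: 2017/9 - (1/9)Q = 60.25 + 0.125Q gives Q* = 694 and P* = 147.
With the rebate, buyers effectively pay Pb = Ps − 34, where Ps is the price sellers receive.
On the curves, Pb = 2017/9 - (1/9)Q and Ps = 60.25 + 0.125Q; the wedge Ps − Pb = 34 gives 60.25 + 0.125Q − (2017/9 - (1/9)Q) = 34, so Q' = 838.
Then Pb = 2017/9 − (1/9)·838 = 131 and Ps = 60.25 + 0.125·838 = 165.
Government outlay = subsidy × quantity = 34 × 838 = 28492.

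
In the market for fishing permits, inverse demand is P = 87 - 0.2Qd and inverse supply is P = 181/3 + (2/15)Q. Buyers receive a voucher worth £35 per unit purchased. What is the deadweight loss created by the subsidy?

Deadweight loss = £1837.5

Pre-subsidy: 87 - 0.2Q = 181/3 + (2/15)Q gives Q* = 80 and P* = 71.
With the rebate, buyers effectively pay Pb = Ps − 35, where Ps is the price sellers receive.
On the curves, Pb = 87 - 0.2Q and Ps = 181/3 + (2/15)Q; the wedge Ps − Pb = 35 gives 181/3 + (2/15)Q − (87 - 0.2Q) = 35, so Q' = 185.
Then Pb = 87 − 0.2·185 = 50 and Ps = 181/3 + (2/15)·185 = 85.
The subsidy expands output by 185 − 80 = 105 past the efficient level; on those units the gap between marginal cost and willingness to pay runs from 0 up to 35.
DWL = ½ × 35 × 105 = 1837.5.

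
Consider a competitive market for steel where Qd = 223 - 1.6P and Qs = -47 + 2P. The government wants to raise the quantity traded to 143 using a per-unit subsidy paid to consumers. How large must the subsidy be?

Required subsidy s = 45 per unit

At Q = 143, invert demand for the buyer price: Pb = (223 − 143)/1.6 = 50; invert supply for the seller price: Ps = (143 − (-47))/2 = 95.
The subsidy must fill the gap: s = Ps − Pb = 95 − 50 = 45.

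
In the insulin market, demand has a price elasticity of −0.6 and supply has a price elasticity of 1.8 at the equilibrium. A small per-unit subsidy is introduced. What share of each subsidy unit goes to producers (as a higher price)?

For a small subsidy around the equilibrium, the benefit split depends on the relative slopes, which at a point are proportional to the elasticities.
Buyer share = εs/(εs + |εd|) = 1.8/(1.8 + 0.6) = 0.75; seller share = |εd|/(εs + |εd|) = 0.25.
So producers capture 0.25 of the subsidy.

Producer share = 0.25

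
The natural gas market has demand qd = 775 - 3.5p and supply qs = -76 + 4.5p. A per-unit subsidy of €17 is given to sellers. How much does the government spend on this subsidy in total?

Government cost = €7414.65625

Pre-subsidy: 775 - 3.5p = -76 + 4.5p gives p* = 106.375, q* = 402.6875.
With the subsidy, sellers receive ps = pb + 17 for each unit, where pb is the price buyers pay.
Supply in terms of pb becomes qs = -76 + 4.5(pb + 17) = 0.5 + 4.5pb. Setting this equal to demand: 775 - 3.5pb = 0.5 + 4.5pb, so pb = 96.8125.
Sellers receive ps = 96.8125 + 17 = 113.8125; q' = 775 − 3.5·96.8125 = 436.15625.
Government outlay = subsidy × quantity = 17 × 436.15625 = 7414.65625.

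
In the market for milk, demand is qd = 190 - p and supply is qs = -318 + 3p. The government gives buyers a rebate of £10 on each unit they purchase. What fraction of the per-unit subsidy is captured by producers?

Pre-subsidy: 190 - p = -318 + 3p gives p* = 127, q* = 63.
With the rebate, buyers effectively pay pb = ps − 10, where ps is the price sellers receive.
Demand in terms of ps becomes qd = 190 − 1(ps − 10) = 200 - ps. Setting this equal to supply: 200 - ps = -318 + 3ps, so ps = 129.5.
Buyers pay pb = 129.5 − 10 = 119.5; q' = -318 + 3·129.5 = 70.5.
Buyers' price falls by p* − pb = 127 − 119.5 = 7.5; sellers' price rises by ps − p* = 129.5 − 127 = 2.5.
So producers capture 2.5/10 = 0.25 of each unit of subsidy.

Producer share = 0.25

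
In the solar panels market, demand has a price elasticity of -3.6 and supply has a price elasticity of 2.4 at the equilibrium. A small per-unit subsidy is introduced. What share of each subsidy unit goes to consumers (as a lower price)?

For a small subsidy around the equilibrium, the benefit split depends on the relative slopes, which at a point are proportional to the elasticities.
Buyer share = εs/(εs + |εd|) = 2.4/(2.4 + 3.6) = 0.4; seller share = |εd|/(εs + |εd|) = 0.6.

Consumer share = 0.4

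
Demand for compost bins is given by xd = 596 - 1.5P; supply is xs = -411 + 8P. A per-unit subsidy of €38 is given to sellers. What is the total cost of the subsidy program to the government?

Pre-subsidy: 596 - 1.5P = -411 + 8P gives P* = 106, x* = 437.
With the subsidy, sellers receive Ps = Pb + 38 for each unit, where Pb is the price buyers pay.
Supply in terms of Pb becomes xs = -411 + 8(Pb + 38) = -107 + 8Pb. Setting this equal to demand: 596 - 1.5Pb = -107 + 8Pb, so Pb = 74.
Sellers receive Ps = 74 + 38 = 112; x' = 596 − 1.5·74 = 485.
Government outlay = subsidy × quantity = 38 × 485 = 18430.

Government cost = €18430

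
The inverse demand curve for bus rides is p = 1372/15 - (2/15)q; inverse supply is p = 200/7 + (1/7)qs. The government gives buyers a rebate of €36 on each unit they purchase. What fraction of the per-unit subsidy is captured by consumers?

Pre-subsidy: 1372/15 - (2/15)q = 200/7 + (1/7)q gives q* = 6604/29 and p* = 1772/29.
With the rebate, buyers effectively pay pb = ps − 36, where ps is the price sellers receive.
On the curves, pb = 1372/15 - (2/15)q and ps = 200/7 + (1/7)q; the wedge ps − pb = 36 gives 200/7 + (1/7)q − (1372/15 - (2/15)q) = 36, so q' = 10384/29.
Then pb = 1372/15 − (2/15)·(10384/29) = 1268/29 and ps = 200/7 + (1/7)·(10384/29) = 2312/29.
Buyers' price falls by p* − pb = 1772/29 − 1268/29 = 504/29; sellers' price rises by ps − p* = 2312/29 − 1772/29 = 540/29.
So consumers capture (504/29)/36 = 14/29 of each unit of subsidy.

Consumer share = 14/29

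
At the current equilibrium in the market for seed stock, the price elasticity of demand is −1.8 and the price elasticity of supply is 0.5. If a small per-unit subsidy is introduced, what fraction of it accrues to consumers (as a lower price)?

Consumer share = 5/23

For a small subsidy around the equilibrium, the benefit split depends on the relative slopes, which at a point are proportional to the elasticities.
Buyer share = εs/(εs + |εd|) = 0.5/(0.5 + 1.8) = 5/23; seller share = |εd|/(εs + |εd|) = 18/23.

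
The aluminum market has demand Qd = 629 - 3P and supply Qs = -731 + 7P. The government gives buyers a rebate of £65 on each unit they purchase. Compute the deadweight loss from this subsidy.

Deadweight loss = £4436.25

Pre-subsidy: 629 - 3P = -731 + 7P gives P* = 136, Q* = 221.
With the rebate, buyers effectively pay Pb = Ps − 65, where Ps is the price sellers receive.
Demand in terms of Ps becomes Qd = 629 − 3(Ps − 65) = 824 - 3Ps. Setting this equal to supply: 824 - 3Ps = -731 + 7Ps, so Ps = 155.5.
Buyers pay Pb = 155.5 − 65 = 90.5; Q' = -731 + 7·155.5 = 357.5.
The subsidy expands output by 357.5 − 221 = 136.5 past the efficient level; on those units the gap between marginal cost and willingness to pay runs from 0 up to 65.
DWL = ½ × 65 × 136.5 = 4436.25.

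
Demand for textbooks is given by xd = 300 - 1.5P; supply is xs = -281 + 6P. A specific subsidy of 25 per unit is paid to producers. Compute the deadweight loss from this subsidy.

Deadweight loss = 375

Pre-subsidy: 300 - 1.5P = -281 + 6P gives P* = 1162/15, x* = 183.8.
With the subsidy, sellers receive Ps = Pb + 25 for each unit, where Pb is the price buyers pay.
Supply in terms of Pb becomes xs = -281 + 6(Pb + 25) = -131 + 6Pb. Setting this equal to demand: 300 - 1.5Pb = -131 + 6Pb, so Pb = 862/15.
Sellers receive Ps = 862/15 + 25 = 1237/15; x' = 300 − 1.5·(862/15) = 213.8.
The subsidy expands output by 213.8 − 183.8 = 30 past the efficient level; on those units the gap between marginal cost and willingness to pay runs from 0 up to 25.
DWL = ½ × 25 × 30 = 375.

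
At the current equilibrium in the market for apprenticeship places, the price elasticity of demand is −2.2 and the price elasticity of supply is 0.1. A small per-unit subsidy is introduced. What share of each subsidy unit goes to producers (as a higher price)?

For a small subsidy around the equilibrium, the benefit split depends on the relative slopes, which at a point are proportional to the elasticities.
Buyer share = εs/(εs + |εd|) = 0.1/(0.1 + 2.2) = 1/23; seller share = |εd|/(εs + |εd|) = 22/23.
So producers capture 22/23 of the subsidy.

Producer share = 22/23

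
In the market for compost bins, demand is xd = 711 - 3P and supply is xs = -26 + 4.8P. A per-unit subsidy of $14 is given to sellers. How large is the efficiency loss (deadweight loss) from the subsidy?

Deadweight loss = 2352/13

Pre-subsidy: 711 - 3P = -26 + 4.8P gives P* = 3685/39, x* = 5558/13.
With the subsidy, sellers receive Ps = Pb + 14 for each unit, where Pb is the price buyers pay.
Supply in terms of Pb becomes xs = -26 + 4.8(Pb + 14) = 41.2 + 4.8Pb. Setting this equal to demand: 711 - 3Pb = 41.2 + 4.8Pb, so Pb = 3349/39.
Sellers receive Ps = 3349/39 + 14 = 3895/39; x' = 711 − 3·(3349/39) = 5894/13.
The subsidy expands output by 5894/13 − 5558/13 = 336/13 past the efficient level; on those units the gap between marginal cost and willingness to pay runs from 0 up to 14.
DWL = ½ × 14 × 336/13 = 2352/13.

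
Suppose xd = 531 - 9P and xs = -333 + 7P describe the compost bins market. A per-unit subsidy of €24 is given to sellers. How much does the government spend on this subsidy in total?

Government cost = €3348

Pre-subsidy: 531 - 9P = -333 + 7P gives P* = 54, x* = 45.
With the subsidy, sellers receive Ps = Pb + 24 for each unit, where Pb is the price buyers pay.
Supply in terms of Pb becomes xs = -333 + 7(Pb + 24) = -165 + 7Pb. Setting this equal to demand: 531 - 9Pb = -165 + 7Pb, so Pb = 43.5.
Sellers receive Ps = 43.5 + 24 = 67.5; x' = 531 − 9·43.5 = 139.5.
Government outlay = subsidy × quantity = 24 × 139.5 = 3348.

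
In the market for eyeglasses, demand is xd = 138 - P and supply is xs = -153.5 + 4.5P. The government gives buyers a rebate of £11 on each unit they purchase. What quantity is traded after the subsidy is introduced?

Pre-subsidy: 138 - P = -153.5 + 4.5P gives P* = 53, x* = 85.
With the rebate, buyers effectively pay Pb = Ps − 11, where Ps is the price sellers receive.
Demand in terms of Ps becomes xd = 138 − 1(Ps − 11) = 149 - Ps. Setting this equal to supply: 149 - Ps = -153.5 + 4.5Ps, so Ps = 55.
Buyers pay Pb = 55 − 11 = 44; x' = -153.5 + 4.5·55 = 94.

x' = 94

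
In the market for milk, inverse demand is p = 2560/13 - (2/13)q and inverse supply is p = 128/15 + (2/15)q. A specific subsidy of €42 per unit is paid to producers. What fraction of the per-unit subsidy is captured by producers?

Pre-subsidy: 2560/13 - (2/13)q = 128/15 + (2/15)q gives q* = 656 and p* = 96.
With the subsidy, sellers receive ps = pb + 42 for each unit, where pb is the price buyers pay.
On the curves, pb = 2560/13 - (2/13)q and ps = 128/15 + (2/15)q; the wedge ps − pb = 42 gives 128/15 + (2/15)q − (2560/13 - (2/13)q) = 42, so q' = 802.25.
Then pb = 2560/13 − (2/13)·802.25 = 73.5 and ps = 128/15 + (2/15)·802.25 = 115.5.
Buyers' price falls by p* − pb = 96 − 73.5 = 22.5; sellers' price rises by ps − p* = 115.5 − 96 = 19.5.
So producers capture 19.5/42 = 13/28 of each unit of subsidy.

Producer share = 13/28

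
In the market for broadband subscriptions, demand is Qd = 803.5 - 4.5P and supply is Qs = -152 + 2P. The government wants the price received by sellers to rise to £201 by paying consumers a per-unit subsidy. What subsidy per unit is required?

Required subsidy s = £78 per unit

At a seller price of 201, quantity supplied is -152 + 2·201 = 250.
Buyers absorb 250 only when they pay Pb with 803.5 − 4.5·Pb = 250, i.e. Pb = 123.
s = Ps − Pb = 201 − 123 = 78.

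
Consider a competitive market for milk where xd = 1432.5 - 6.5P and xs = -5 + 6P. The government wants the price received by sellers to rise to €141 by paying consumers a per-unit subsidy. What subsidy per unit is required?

At a seller price of 141, quantity supplied is -5 + 6·141 = 841.
Buyers absorb 841 only when they pay Pb with 1432.5 − 6.5·Pb = 841, i.e. Pb = 91.
s = Ps − Pb = 141 − 91 = 50.

Required subsidy s = €50 per unit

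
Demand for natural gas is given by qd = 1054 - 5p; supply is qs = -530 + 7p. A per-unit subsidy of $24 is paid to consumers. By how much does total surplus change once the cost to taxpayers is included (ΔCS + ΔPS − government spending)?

Pre-subsidy: 1054 - 5p = -530 + 7p gives p* = 132, q* = 394.
With the rebate, buyers effectively pay pb = ps − 24, where ps is the price sellers receive.
Demand in terms of ps becomes qd = 1054 − 5(ps − 24) = 1174 - 5ps. Setting this equal to supply: 1174 - 5ps = -530 + 7ps, so ps = 142.
Buyers pay pb = 142 − 24 = 118; q' = -530 + 7·142 = 464.
ΔCS = ½(394 + 464)(132 − 118) = 6006; ΔPS = ½(394 + 464)(142 − 132) = 4290.
Government spending = 24 × 464 = 11136.
Net change = 6006 + 4290 − 11136 = -840. The loss equals the DWL triangle ½·24·70.

Net change in total surplus = -$840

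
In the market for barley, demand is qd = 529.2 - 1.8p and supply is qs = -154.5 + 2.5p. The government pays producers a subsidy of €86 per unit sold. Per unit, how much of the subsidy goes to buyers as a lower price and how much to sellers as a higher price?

Pre-subsidy: 529.2 - 1.8p = -154.5 + 2.5p gives p* = 159, q* = 243.
With the subsidy, sellers receive ps = pb + 86 for each unit, where pb is the price buyers pay.
Supply in terms of pb becomes qs = -154.5 + 2.5(pb + 86) = 60.5 + 2.5pb. Setting this equal to demand: 529.2 - 1.8pb = 60.5 + 2.5pb, so pb = 109.
Sellers receive ps = 109 + 86 = 195; q' = 529.2 − 1.8·109 = 333.
Buyers' price falls by p* − pb = 159 − 109 = 50; sellers' price rises by ps − p* = 195 − 159 = 36.

Buyers gain €50 per unit; sellers gain €36 per unit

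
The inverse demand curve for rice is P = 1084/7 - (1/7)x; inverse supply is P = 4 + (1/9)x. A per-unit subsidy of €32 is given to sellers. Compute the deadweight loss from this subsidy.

Deadweight loss = €2016

Pre-subsidy: 1084/7 - (1/7)x = 4 + (1/9)x gives x* = 594 and P* = 70.
With the subsidy, sellers receive Ps = Pb + 32 for each unit, where Pb is the price buyers pay.
On the curves, Pb = 1084/7 - (1/7)x and Ps = 4 + (1/9)x; the wedge Ps − Pb = 32 gives 4 + (1/9)x − (1084/7 - (1/7)x) = 32, so x' = 720.
Then Pb = 1084/7 − (1/7)·720 = 52 and Ps = 4 + (1/9)·720 = 84.
The subsidy expands output by 720 − 594 = 126 past the efficient level; on those units the gap between marginal cost and willingness to pay runs from 0 up to 32.
DWL = ½ × 32 × 126 = 2016.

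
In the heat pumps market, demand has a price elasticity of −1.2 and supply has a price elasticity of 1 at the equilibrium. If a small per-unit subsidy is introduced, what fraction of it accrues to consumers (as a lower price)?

Consumer share = 5/11

For a small subsidy around the equilibrium, the benefit split depends on the relative slopes, which at a point are proportional to the elasticities.
Buyer share = εs/(εs + |εd|) = 1/(1 + 1.2) = 5/11; seller share = |εd|/(εs + |εd|) = 6/11.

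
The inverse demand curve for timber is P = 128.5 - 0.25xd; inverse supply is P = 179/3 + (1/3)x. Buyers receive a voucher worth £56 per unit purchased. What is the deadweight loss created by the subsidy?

Pre-subsidy: 128.5 - 0.25x = 179/3 + (1/3)x gives x* = 118 and P* = 99.
With the rebate, buyers effectively pay Pb = Ps − 56, where Ps is the price sellers receive.
On the curves, Pb = 128.5 - 0.25x and Ps = 179/3 + (1/3)x; the wedge Ps − Pb = 56 gives 179/3 + (1/3)x − (128.5 - 0.25x) = 56, so x' = 214.
Then Pb = 128.5 − 0.25·214 = 75 and Ps = 179/3 + (1/3)·214 = 131.
The subsidy expands output by 214 − 118 = 96 past the efficient level; on those units the gap between marginal cost and willingness to pay runs from 0 up to 56.
DWL = ½ × 56 × 96 = 2688.

Deadweight loss = £2688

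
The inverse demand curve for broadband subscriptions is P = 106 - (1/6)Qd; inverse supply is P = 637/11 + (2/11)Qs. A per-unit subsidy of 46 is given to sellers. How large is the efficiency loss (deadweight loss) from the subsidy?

Pre-subsidy: 106 - (1/6)Q = 637/11 + (2/11)Q gives Q* = 138 and P* = 83.
With the subsidy, sellers receive Ps = Pb + 46 for each unit, where Pb is the price buyers pay.
On the curves, Pb = 106 - (1/6)Q and Ps = 637/11 + (2/11)Q; the wedge Ps − Pb = 46 gives 637/11 + (2/11)Q − (106 - (1/6)Q) = 46, so Q' = 270.
Then Pb = 106 − (1/6)·270 = 61 and Ps = 637/11 + (2/11)·270 = 107.
The subsidy expands output by 270 − 138 = 132 past the efficient level; on those units the gap between marginal cost and willingness to pay runs from 0 up to 46.
DWL = ½ × 46 × 132 = 3036.

Deadweight loss = 3036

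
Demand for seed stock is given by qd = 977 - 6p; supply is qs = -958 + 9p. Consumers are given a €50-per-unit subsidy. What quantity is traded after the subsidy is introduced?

Pre-subsidy: 977 - 6p = -958 + 9p gives p* = 129, q* = 203.
With the rebate, buyers effectively pay pb = ps − 50, where ps is the price sellers receive.
Demand in terms of ps becomes qd = 977 − 6(ps − 50) = 1277 - 6ps. Setting this equal to supply: 1277 - 6ps = -958 + 9ps, so ps = 149.
Buyers pay pb = 149 − 50 = 99; q' = -958 + 9·149 = 383.

q' = 383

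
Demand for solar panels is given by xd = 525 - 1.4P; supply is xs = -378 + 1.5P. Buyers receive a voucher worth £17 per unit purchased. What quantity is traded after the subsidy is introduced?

Pre-subsidy: 525 - 1.4P = -378 + 1.5P gives P* = 9030/29, x* = 2583/29.
With the rebate, buyers effectively pay Pb = Ps − 17, where Ps is the price sellers receive.
Demand in terms of Ps becomes xd = 525 − 1.4(Ps − 17) = 548.8 - 1.4Ps. Setting this equal to supply: 548.8 - 1.4Ps = -378 + 1.5Ps, so Ps = 9268/29.
Buyers pay Pb = 9268/29 − 17 = 8775/29; x' = -378 + 1.5·(9268/29) = 2940/29.

x' = 2940/29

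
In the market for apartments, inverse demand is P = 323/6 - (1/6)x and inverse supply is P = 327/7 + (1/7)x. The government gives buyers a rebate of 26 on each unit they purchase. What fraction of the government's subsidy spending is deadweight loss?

Pre-subsidy: 323/6 - (1/6)x = 327/7 + (1/7)x gives x* = 23 and P* = 50.
With the rebate, buyers effectively pay Pb = Ps − 26, where Ps is the price sellers receive.
On the curves, Pb = 323/6 - (1/6)x and Ps = 327/7 + (1/7)x; the wedge Ps − Pb = 26 gives 327/7 + (1/7)x − (323/6 - (1/6)x) = 26, so x' = 107.
Then Pb = 323/6 − (1/6)·107 = 36 and Ps = 327/7 + (1/7)·107 = 62.
ΔCS = ½(23 + 107)(50 − 36) = 910; ΔPS = ½(23 + 107)(62 − 50) = 780.
Government spending = 26 × 107 = 2782.
DWL = ½ × 26 × (107 − 23) = 1092; fraction = 1092 / 2782 = 42/107.

DWL / government spending = 42/107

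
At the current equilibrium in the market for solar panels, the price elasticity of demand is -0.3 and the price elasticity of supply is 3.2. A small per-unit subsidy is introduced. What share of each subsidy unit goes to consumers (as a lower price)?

For a small subsidy around the equilibrium, the benefit split depends on the relative slopes, which at a point are proportional to the elasticities.
Buyer share = εs/(εs + |εd|) = 3.2/(3.2 + 0.3) = 32/35; seller share = |εd|/(εs + |εd|) = 3/35.

Consumer share = 32/35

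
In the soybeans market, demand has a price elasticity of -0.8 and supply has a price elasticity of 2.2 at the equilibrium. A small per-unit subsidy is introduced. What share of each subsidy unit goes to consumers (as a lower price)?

For a small subsidy around the equilibrium, the benefit split depends on the relative slopes, which at a point are proportional to the elasticities.
Buyer share = εs/(εs + |εd|) = 2.2/(2.2 + 0.8) = 11/15; seller share = |εd|/(εs + |εd|) = 4/15.

Consumer share = 11/15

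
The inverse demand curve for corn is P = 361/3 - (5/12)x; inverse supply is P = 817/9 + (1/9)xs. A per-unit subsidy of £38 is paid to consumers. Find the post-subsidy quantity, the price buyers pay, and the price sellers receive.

Pre-subsidy: 361/3 - (5/12)x = 817/9 + (1/9)x gives x* = 56 and P* = 97.
With the rebate, buyers effectively pay Pb = Ps − 38, where Ps is the price sellers receive.
On the curves, Pb = 361/3 - (5/12)x and Ps = 817/9 + (1/9)x; the wedge Ps − Pb = 38 gives 817/9 + (1/9)x − (361/3 - (5/12)x) = 38, so x' = 128.
Then Pb = 361/3 − (5/12)·128 = 67 and Ps = 817/9 + (1/9)·128 = 105.

x' = 128; buyers pay £67; sellers receive £105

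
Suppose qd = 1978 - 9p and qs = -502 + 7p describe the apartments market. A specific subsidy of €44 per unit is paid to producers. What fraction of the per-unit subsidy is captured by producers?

Producer share = 0.5625

Pre-subsidy: 1978 - 9p = -502 + 7p gives p* = 155, q* = 583.
With the subsidy, sellers receive ps = pb + 44 for each unit, where pb is the price buyers pay.
Supply in terms of pb becomes qs = -502 + 7(pb + 44) = -194 + 7pb. Setting this equal to demand: 1978 - 9pb = -194 + 7pb, so pb = 135.75.
Sellers receive ps = 135.75 + 44 = 179.75; q' = 1978 − 9·135.75 = 756.25.
Buyers' price falls by p* − pb = 155 − 135.75 = 19.25; sellers' price rises by ps − p* = 179.75 − 155 = 24.75.
So producers capture 24.75/44 = 0.5625 of each unit of subsidy.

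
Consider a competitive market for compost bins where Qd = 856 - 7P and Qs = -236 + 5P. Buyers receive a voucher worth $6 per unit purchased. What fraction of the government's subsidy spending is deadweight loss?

Pre-subsidy: 856 - 7P = -236 + 5P gives P* = 91, Q* = 219.
With the rebate, buyers effectively pay Pb = Ps − 6, where Ps is the price sellers receive.
Demand in terms of Ps becomes Qd = 856 − 7(Ps − 6) = 898 - 7Ps. Setting this equal to supply: 898 - 7Ps = -236 + 5Ps, so Ps = 94.5.
Buyers pay Pb = 94.5 − 6 = 88.5; Q' = -236 + 5·94.5 = 236.5.
ΔCS = ½(219 + 236.5)(91 − 88.5) = 569.375; ΔPS = ½(219 + 236.5)(94.5 − 91) = 797.125.
Government spending = 6 × 236.5 = 1419.
DWL = ½ × 6 × (236.5 − 219) = 52.5; fraction = 52.5 / 1419 = 35/946.

DWL / government spending = 35/946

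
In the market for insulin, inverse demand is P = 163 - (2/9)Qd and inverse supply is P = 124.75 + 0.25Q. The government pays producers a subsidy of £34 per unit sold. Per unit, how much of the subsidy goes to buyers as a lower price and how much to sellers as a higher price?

Pre-subsidy: 163 - (2/9)Q = 124.75 + 0.25Q gives Q* = 81 and P* = 145.
With the subsidy, sellers receive Ps = Pb + 34 for each unit, where Pb is the price buyers pay.
On the curves, Pb = 163 - (2/9)Q and Ps = 124.75 + 0.25Q; the wedge Ps − Pb = 34 gives 124.75 + 0.25Q − (163 - (2/9)Q) = 34, so Q' = 153.
Then Pb = 163 − (2/9)·153 = 129 and Ps = 124.75 + 0.25·153 = 163.
Buyers' price falls by P* − Pb = 145 − 129 = 16; sellers' price rises by Ps − P* = 163 − 145 = 18.

Buyers gain £16 per unit; sellers gain £18 per unit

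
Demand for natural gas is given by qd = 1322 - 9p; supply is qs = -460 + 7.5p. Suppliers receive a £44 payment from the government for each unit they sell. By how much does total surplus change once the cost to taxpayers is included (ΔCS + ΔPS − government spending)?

Net change in total surplus = -£3960

Pre-subsidy: 1322 - 9p = -460 + 7.5p gives p* = 108, q* = 350.
With the subsidy, sellers receive ps = pb + 44 for each unit, where pb is the price buyers pay.
Supply in terms of pb becomes qs = -460 + 7.5(pb + 44) = -130 + 7.5pb. Setting this equal to demand: 1322 - 9pb = -130 + 7.5pb, so pb = 88.
Sellers receive ps = 88 + 44 = 132; q' = 1322 − 9·88 = 530.
ΔCS = ½(350 + 530)(108 − 88) = 8800; ΔPS = ½(350 + 530)(132 − 108) = 10560.
Government spending = 44 × 530 = 23320.
Net change = 8800 + 10560 − 23320 = -3960. The loss equals the DWL triangle ½·44·180.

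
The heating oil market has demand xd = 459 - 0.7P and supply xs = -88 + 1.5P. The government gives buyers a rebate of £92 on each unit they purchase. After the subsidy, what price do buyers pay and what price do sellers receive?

Buyers pay 2045/11; sellers receive 3057/11

Pre-subsidy: 459 - 0.7P = -88 + 1.5P gives P* = 2735/11, x* = 6269/22.
With the rebate, buyers effectively pay Pb = Ps − 92, where Ps is the price sellers receive.
Demand in terms of Ps becomes xd = 459 − 0.7(Ps − 92) = 523.4 - 0.7Ps. Setting this equal to supply: 523.4 - 0.7Ps = -88 + 1.5Ps, so Ps = 3057/11.
Buyers pay Pb = 3057/11 − 92 = 2045/11; x' = -88 + 1.5·(3057/11) = 7235/22.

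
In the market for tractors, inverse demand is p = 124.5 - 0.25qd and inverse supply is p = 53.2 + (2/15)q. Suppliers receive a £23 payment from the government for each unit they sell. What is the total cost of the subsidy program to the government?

Government cost = £5658

Pre-subsidy: 124.5 - 0.25q = 53.2 + (2/15)q gives q* = 186 and p* = 78.
With the subsidy, sellers receive ps = pb + 23 for each unit, where pb is the price buyers pay.
On the curves, pb = 124.5 - 0.25q and ps = 53.2 + (2/15)q; the wedge ps − pb = 23 gives 53.2 + (2/15)q − (124.5 - 0.25q) = 23, so q' = 246.
Then pb = 124.5 − 0.25·246 = 63 and ps = 53.2 + (2/15)·246 = 86.
Government outlay = subsidy × quantity = 23 × 246 = 5658.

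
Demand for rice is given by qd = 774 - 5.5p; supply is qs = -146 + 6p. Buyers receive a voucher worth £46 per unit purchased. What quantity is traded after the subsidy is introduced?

q' = 466

Pre-subsidy: 774 - 5.5p = -146 + 6p gives p* = 80, q* = 334.
With the rebate, buyers effectively pay pb = ps − 46, where ps is the price sellers receive.
Demand in terms of ps becomes qd = 774 − 5.5(ps − 46) = 1027 - 5.5ps. Setting this equal to supply: 1027 - 5.5ps = -146 + 6ps, so ps = 102.
Buyers pay pb = 102 − 46 = 56; q' = -146 + 6·102 = 466.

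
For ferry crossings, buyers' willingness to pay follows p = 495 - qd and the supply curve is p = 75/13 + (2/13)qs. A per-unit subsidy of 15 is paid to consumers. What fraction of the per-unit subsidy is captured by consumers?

Consumer share = 13/15

Pre-subsidy: 495 - q = 75/13 + (2/13)q gives q* = 424 and p* = 71.
With the rebate, buyers effectively pay pb = ps − 15, where ps is the price sellers receive.
On the curves, pb = 495 - q and ps = 75/13 + (2/13)q; the wedge ps − pb = 15 gives 75/13 + (2/13)q − (495 - q) = 15, so q' = 437.
Then pb = 495 − 1·437 = 58 and ps = 75/13 + (2/13)·437 = 73.
Buyers' price falls by p* − pb = 71 − 58 = 13; sellers' price rises by ps − p* = 73 − 71 = 2.
So consumers capture 13/15 = 13/15 of each unit of subsidy.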